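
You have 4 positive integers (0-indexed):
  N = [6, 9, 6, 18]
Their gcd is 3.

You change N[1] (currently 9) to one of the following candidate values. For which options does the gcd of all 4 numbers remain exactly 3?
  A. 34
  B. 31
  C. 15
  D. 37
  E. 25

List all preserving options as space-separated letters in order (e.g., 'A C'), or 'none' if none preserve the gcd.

Answer: C

Derivation:
Old gcd = 3; gcd of others (without N[1]) = 6
New gcd for candidate v: gcd(6, v). Preserves old gcd iff gcd(6, v) = 3.
  Option A: v=34, gcd(6,34)=2 -> changes
  Option B: v=31, gcd(6,31)=1 -> changes
  Option C: v=15, gcd(6,15)=3 -> preserves
  Option D: v=37, gcd(6,37)=1 -> changes
  Option E: v=25, gcd(6,25)=1 -> changes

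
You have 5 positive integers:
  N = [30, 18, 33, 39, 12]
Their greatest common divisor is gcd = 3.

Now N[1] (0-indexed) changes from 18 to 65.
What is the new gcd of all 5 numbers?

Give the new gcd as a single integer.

Numbers: [30, 18, 33, 39, 12], gcd = 3
Change: index 1, 18 -> 65
gcd of the OTHER numbers (without index 1): gcd([30, 33, 39, 12]) = 3
New gcd = gcd(g_others, new_val) = gcd(3, 65) = 1

Answer: 1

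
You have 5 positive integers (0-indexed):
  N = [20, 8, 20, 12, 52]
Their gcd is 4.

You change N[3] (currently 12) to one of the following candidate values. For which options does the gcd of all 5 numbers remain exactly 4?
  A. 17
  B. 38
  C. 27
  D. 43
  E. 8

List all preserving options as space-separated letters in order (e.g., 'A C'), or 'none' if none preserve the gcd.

Old gcd = 4; gcd of others (without N[3]) = 4
New gcd for candidate v: gcd(4, v). Preserves old gcd iff gcd(4, v) = 4.
  Option A: v=17, gcd(4,17)=1 -> changes
  Option B: v=38, gcd(4,38)=2 -> changes
  Option C: v=27, gcd(4,27)=1 -> changes
  Option D: v=43, gcd(4,43)=1 -> changes
  Option E: v=8, gcd(4,8)=4 -> preserves

Answer: E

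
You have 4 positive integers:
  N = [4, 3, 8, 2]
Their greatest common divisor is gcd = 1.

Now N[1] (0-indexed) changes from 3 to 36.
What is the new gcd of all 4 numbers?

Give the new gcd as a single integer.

Numbers: [4, 3, 8, 2], gcd = 1
Change: index 1, 3 -> 36
gcd of the OTHER numbers (without index 1): gcd([4, 8, 2]) = 2
New gcd = gcd(g_others, new_val) = gcd(2, 36) = 2

Answer: 2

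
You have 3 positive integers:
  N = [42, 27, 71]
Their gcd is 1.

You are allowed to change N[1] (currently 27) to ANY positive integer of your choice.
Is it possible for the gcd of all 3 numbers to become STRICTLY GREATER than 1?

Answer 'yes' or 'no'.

Current gcd = 1
gcd of all OTHER numbers (without N[1]=27): gcd([42, 71]) = 1
The new gcd after any change is gcd(1, new_value).
This can be at most 1.
Since 1 = old gcd 1, the gcd can only stay the same or decrease.

Answer: no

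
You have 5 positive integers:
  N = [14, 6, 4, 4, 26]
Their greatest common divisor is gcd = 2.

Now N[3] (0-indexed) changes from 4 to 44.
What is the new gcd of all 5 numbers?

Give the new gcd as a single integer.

Answer: 2

Derivation:
Numbers: [14, 6, 4, 4, 26], gcd = 2
Change: index 3, 4 -> 44
gcd of the OTHER numbers (without index 3): gcd([14, 6, 4, 26]) = 2
New gcd = gcd(g_others, new_val) = gcd(2, 44) = 2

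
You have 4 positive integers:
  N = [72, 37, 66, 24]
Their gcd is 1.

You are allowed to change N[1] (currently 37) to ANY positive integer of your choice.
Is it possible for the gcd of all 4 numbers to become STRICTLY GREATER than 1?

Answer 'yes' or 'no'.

Current gcd = 1
gcd of all OTHER numbers (without N[1]=37): gcd([72, 66, 24]) = 6
The new gcd after any change is gcd(6, new_value).
This can be at most 6.
Since 6 > old gcd 1, the gcd CAN increase (e.g., set N[1] = 6).

Answer: yes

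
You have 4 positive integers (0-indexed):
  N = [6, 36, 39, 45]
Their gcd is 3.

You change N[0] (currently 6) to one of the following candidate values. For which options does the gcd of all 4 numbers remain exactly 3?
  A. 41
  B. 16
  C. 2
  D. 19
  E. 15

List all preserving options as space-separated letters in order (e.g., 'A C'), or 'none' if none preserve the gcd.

Answer: E

Derivation:
Old gcd = 3; gcd of others (without N[0]) = 3
New gcd for candidate v: gcd(3, v). Preserves old gcd iff gcd(3, v) = 3.
  Option A: v=41, gcd(3,41)=1 -> changes
  Option B: v=16, gcd(3,16)=1 -> changes
  Option C: v=2, gcd(3,2)=1 -> changes
  Option D: v=19, gcd(3,19)=1 -> changes
  Option E: v=15, gcd(3,15)=3 -> preserves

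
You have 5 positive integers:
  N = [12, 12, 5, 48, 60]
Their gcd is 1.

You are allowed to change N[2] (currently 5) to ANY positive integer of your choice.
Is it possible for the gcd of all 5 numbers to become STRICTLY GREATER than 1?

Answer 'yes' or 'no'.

Current gcd = 1
gcd of all OTHER numbers (without N[2]=5): gcd([12, 12, 48, 60]) = 12
The new gcd after any change is gcd(12, new_value).
This can be at most 12.
Since 12 > old gcd 1, the gcd CAN increase (e.g., set N[2] = 12).

Answer: yes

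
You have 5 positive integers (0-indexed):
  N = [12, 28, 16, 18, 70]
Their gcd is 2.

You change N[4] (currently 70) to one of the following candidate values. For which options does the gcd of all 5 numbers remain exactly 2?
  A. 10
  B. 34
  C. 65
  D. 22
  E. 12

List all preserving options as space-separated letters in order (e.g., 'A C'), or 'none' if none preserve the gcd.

Old gcd = 2; gcd of others (without N[4]) = 2
New gcd for candidate v: gcd(2, v). Preserves old gcd iff gcd(2, v) = 2.
  Option A: v=10, gcd(2,10)=2 -> preserves
  Option B: v=34, gcd(2,34)=2 -> preserves
  Option C: v=65, gcd(2,65)=1 -> changes
  Option D: v=22, gcd(2,22)=2 -> preserves
  Option E: v=12, gcd(2,12)=2 -> preserves

Answer: A B D E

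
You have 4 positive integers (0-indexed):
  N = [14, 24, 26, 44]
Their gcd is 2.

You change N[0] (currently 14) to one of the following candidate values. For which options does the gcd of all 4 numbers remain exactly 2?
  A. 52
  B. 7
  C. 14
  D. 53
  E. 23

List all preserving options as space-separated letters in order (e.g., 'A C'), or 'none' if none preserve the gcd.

Answer: A C

Derivation:
Old gcd = 2; gcd of others (without N[0]) = 2
New gcd for candidate v: gcd(2, v). Preserves old gcd iff gcd(2, v) = 2.
  Option A: v=52, gcd(2,52)=2 -> preserves
  Option B: v=7, gcd(2,7)=1 -> changes
  Option C: v=14, gcd(2,14)=2 -> preserves
  Option D: v=53, gcd(2,53)=1 -> changes
  Option E: v=23, gcd(2,23)=1 -> changes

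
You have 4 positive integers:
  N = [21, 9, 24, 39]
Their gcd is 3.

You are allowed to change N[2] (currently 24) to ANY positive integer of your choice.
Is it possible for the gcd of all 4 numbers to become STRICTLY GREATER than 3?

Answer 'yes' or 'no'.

Answer: no

Derivation:
Current gcd = 3
gcd of all OTHER numbers (without N[2]=24): gcd([21, 9, 39]) = 3
The new gcd after any change is gcd(3, new_value).
This can be at most 3.
Since 3 = old gcd 3, the gcd can only stay the same or decrease.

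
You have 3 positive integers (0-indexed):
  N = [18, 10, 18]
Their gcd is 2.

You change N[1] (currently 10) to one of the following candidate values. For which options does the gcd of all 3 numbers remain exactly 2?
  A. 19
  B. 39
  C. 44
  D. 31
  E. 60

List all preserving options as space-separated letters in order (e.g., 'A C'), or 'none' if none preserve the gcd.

Old gcd = 2; gcd of others (without N[1]) = 18
New gcd for candidate v: gcd(18, v). Preserves old gcd iff gcd(18, v) = 2.
  Option A: v=19, gcd(18,19)=1 -> changes
  Option B: v=39, gcd(18,39)=3 -> changes
  Option C: v=44, gcd(18,44)=2 -> preserves
  Option D: v=31, gcd(18,31)=1 -> changes
  Option E: v=60, gcd(18,60)=6 -> changes

Answer: C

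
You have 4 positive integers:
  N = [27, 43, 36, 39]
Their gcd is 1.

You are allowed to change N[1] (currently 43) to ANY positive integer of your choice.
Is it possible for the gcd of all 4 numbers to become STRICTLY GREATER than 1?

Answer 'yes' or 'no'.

Current gcd = 1
gcd of all OTHER numbers (without N[1]=43): gcd([27, 36, 39]) = 3
The new gcd after any change is gcd(3, new_value).
This can be at most 3.
Since 3 > old gcd 1, the gcd CAN increase (e.g., set N[1] = 3).

Answer: yes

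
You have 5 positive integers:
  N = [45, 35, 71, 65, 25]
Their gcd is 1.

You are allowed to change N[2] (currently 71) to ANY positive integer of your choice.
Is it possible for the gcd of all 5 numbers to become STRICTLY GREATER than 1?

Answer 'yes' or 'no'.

Current gcd = 1
gcd of all OTHER numbers (without N[2]=71): gcd([45, 35, 65, 25]) = 5
The new gcd after any change is gcd(5, new_value).
This can be at most 5.
Since 5 > old gcd 1, the gcd CAN increase (e.g., set N[2] = 5).

Answer: yes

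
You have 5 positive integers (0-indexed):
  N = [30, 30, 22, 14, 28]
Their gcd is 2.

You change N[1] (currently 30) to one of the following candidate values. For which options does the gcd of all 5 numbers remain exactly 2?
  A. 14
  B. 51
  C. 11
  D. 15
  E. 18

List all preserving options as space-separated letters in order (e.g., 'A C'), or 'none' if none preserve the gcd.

Answer: A E

Derivation:
Old gcd = 2; gcd of others (without N[1]) = 2
New gcd for candidate v: gcd(2, v). Preserves old gcd iff gcd(2, v) = 2.
  Option A: v=14, gcd(2,14)=2 -> preserves
  Option B: v=51, gcd(2,51)=1 -> changes
  Option C: v=11, gcd(2,11)=1 -> changes
  Option D: v=15, gcd(2,15)=1 -> changes
  Option E: v=18, gcd(2,18)=2 -> preserves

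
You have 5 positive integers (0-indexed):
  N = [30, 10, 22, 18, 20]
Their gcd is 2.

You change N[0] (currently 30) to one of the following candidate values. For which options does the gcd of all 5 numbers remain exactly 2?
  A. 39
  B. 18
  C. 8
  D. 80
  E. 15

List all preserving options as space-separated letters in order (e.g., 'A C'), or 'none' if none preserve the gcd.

Answer: B C D

Derivation:
Old gcd = 2; gcd of others (without N[0]) = 2
New gcd for candidate v: gcd(2, v). Preserves old gcd iff gcd(2, v) = 2.
  Option A: v=39, gcd(2,39)=1 -> changes
  Option B: v=18, gcd(2,18)=2 -> preserves
  Option C: v=8, gcd(2,8)=2 -> preserves
  Option D: v=80, gcd(2,80)=2 -> preserves
  Option E: v=15, gcd(2,15)=1 -> changes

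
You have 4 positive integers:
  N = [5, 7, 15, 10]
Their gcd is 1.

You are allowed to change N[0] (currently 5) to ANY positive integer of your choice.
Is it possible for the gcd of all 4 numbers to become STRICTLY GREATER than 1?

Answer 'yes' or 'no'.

Answer: no

Derivation:
Current gcd = 1
gcd of all OTHER numbers (without N[0]=5): gcd([7, 15, 10]) = 1
The new gcd after any change is gcd(1, new_value).
This can be at most 1.
Since 1 = old gcd 1, the gcd can only stay the same or decrease.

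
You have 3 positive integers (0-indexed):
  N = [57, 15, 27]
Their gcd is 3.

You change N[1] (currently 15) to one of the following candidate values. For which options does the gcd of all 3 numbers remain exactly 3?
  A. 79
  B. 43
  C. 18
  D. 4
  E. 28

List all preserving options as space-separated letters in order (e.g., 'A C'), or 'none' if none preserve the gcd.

Old gcd = 3; gcd of others (without N[1]) = 3
New gcd for candidate v: gcd(3, v). Preserves old gcd iff gcd(3, v) = 3.
  Option A: v=79, gcd(3,79)=1 -> changes
  Option B: v=43, gcd(3,43)=1 -> changes
  Option C: v=18, gcd(3,18)=3 -> preserves
  Option D: v=4, gcd(3,4)=1 -> changes
  Option E: v=28, gcd(3,28)=1 -> changes

Answer: C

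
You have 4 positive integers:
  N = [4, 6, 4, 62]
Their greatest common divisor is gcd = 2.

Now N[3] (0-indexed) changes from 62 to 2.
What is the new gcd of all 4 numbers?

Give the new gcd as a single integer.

Numbers: [4, 6, 4, 62], gcd = 2
Change: index 3, 62 -> 2
gcd of the OTHER numbers (without index 3): gcd([4, 6, 4]) = 2
New gcd = gcd(g_others, new_val) = gcd(2, 2) = 2

Answer: 2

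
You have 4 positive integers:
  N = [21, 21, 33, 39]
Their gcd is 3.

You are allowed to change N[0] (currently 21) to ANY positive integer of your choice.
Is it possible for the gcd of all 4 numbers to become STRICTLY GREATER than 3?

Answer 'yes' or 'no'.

Answer: no

Derivation:
Current gcd = 3
gcd of all OTHER numbers (without N[0]=21): gcd([21, 33, 39]) = 3
The new gcd after any change is gcd(3, new_value).
This can be at most 3.
Since 3 = old gcd 3, the gcd can only stay the same or decrease.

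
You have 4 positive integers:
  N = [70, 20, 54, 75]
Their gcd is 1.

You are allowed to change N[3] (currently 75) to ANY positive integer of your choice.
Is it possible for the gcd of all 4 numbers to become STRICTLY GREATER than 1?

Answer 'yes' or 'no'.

Current gcd = 1
gcd of all OTHER numbers (without N[3]=75): gcd([70, 20, 54]) = 2
The new gcd after any change is gcd(2, new_value).
This can be at most 2.
Since 2 > old gcd 1, the gcd CAN increase (e.g., set N[3] = 2).

Answer: yes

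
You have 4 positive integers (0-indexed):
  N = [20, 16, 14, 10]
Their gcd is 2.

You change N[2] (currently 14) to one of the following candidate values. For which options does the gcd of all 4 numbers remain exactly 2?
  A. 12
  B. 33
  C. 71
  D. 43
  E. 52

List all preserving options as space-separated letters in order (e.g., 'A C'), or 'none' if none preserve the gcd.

Answer: A E

Derivation:
Old gcd = 2; gcd of others (without N[2]) = 2
New gcd for candidate v: gcd(2, v). Preserves old gcd iff gcd(2, v) = 2.
  Option A: v=12, gcd(2,12)=2 -> preserves
  Option B: v=33, gcd(2,33)=1 -> changes
  Option C: v=71, gcd(2,71)=1 -> changes
  Option D: v=43, gcd(2,43)=1 -> changes
  Option E: v=52, gcd(2,52)=2 -> preserves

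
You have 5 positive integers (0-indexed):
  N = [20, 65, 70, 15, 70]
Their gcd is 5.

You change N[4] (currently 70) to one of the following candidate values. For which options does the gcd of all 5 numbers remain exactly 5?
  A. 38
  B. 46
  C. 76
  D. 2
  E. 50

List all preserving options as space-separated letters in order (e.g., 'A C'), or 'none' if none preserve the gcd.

Answer: E

Derivation:
Old gcd = 5; gcd of others (without N[4]) = 5
New gcd for candidate v: gcd(5, v). Preserves old gcd iff gcd(5, v) = 5.
  Option A: v=38, gcd(5,38)=1 -> changes
  Option B: v=46, gcd(5,46)=1 -> changes
  Option C: v=76, gcd(5,76)=1 -> changes
  Option D: v=2, gcd(5,2)=1 -> changes
  Option E: v=50, gcd(5,50)=5 -> preserves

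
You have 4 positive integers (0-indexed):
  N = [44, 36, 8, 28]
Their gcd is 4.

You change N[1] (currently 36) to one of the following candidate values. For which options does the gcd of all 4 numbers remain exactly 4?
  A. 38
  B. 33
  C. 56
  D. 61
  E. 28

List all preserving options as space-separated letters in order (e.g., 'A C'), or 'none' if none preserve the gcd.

Old gcd = 4; gcd of others (without N[1]) = 4
New gcd for candidate v: gcd(4, v). Preserves old gcd iff gcd(4, v) = 4.
  Option A: v=38, gcd(4,38)=2 -> changes
  Option B: v=33, gcd(4,33)=1 -> changes
  Option C: v=56, gcd(4,56)=4 -> preserves
  Option D: v=61, gcd(4,61)=1 -> changes
  Option E: v=28, gcd(4,28)=4 -> preserves

Answer: C E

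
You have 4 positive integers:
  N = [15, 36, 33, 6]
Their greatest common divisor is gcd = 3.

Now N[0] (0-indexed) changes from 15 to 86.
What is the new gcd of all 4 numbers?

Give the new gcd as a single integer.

Answer: 1

Derivation:
Numbers: [15, 36, 33, 6], gcd = 3
Change: index 0, 15 -> 86
gcd of the OTHER numbers (without index 0): gcd([36, 33, 6]) = 3
New gcd = gcd(g_others, new_val) = gcd(3, 86) = 1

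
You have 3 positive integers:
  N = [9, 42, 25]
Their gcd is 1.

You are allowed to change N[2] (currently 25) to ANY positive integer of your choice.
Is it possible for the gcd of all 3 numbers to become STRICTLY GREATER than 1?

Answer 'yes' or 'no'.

Answer: yes

Derivation:
Current gcd = 1
gcd of all OTHER numbers (without N[2]=25): gcd([9, 42]) = 3
The new gcd after any change is gcd(3, new_value).
This can be at most 3.
Since 3 > old gcd 1, the gcd CAN increase (e.g., set N[2] = 3).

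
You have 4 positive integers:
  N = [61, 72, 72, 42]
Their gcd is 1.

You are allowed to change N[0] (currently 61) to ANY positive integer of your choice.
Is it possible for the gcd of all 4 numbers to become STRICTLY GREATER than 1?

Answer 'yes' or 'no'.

Current gcd = 1
gcd of all OTHER numbers (without N[0]=61): gcd([72, 72, 42]) = 6
The new gcd after any change is gcd(6, new_value).
This can be at most 6.
Since 6 > old gcd 1, the gcd CAN increase (e.g., set N[0] = 6).

Answer: yes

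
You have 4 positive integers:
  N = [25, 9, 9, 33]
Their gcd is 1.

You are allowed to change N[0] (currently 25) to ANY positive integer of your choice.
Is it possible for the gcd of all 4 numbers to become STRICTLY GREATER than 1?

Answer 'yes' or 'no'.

Answer: yes

Derivation:
Current gcd = 1
gcd of all OTHER numbers (without N[0]=25): gcd([9, 9, 33]) = 3
The new gcd after any change is gcd(3, new_value).
This can be at most 3.
Since 3 > old gcd 1, the gcd CAN increase (e.g., set N[0] = 3).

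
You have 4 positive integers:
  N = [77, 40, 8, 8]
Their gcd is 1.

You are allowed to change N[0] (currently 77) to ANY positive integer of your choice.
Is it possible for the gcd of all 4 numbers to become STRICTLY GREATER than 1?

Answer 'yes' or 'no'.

Answer: yes

Derivation:
Current gcd = 1
gcd of all OTHER numbers (without N[0]=77): gcd([40, 8, 8]) = 8
The new gcd after any change is gcd(8, new_value).
This can be at most 8.
Since 8 > old gcd 1, the gcd CAN increase (e.g., set N[0] = 8).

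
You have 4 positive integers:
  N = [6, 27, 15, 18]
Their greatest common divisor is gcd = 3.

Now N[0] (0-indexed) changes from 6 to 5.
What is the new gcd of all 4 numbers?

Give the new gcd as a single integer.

Numbers: [6, 27, 15, 18], gcd = 3
Change: index 0, 6 -> 5
gcd of the OTHER numbers (without index 0): gcd([27, 15, 18]) = 3
New gcd = gcd(g_others, new_val) = gcd(3, 5) = 1

Answer: 1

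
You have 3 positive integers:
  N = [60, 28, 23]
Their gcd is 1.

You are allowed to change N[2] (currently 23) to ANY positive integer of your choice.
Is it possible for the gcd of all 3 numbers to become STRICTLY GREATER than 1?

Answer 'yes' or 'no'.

Answer: yes

Derivation:
Current gcd = 1
gcd of all OTHER numbers (without N[2]=23): gcd([60, 28]) = 4
The new gcd after any change is gcd(4, new_value).
This can be at most 4.
Since 4 > old gcd 1, the gcd CAN increase (e.g., set N[2] = 4).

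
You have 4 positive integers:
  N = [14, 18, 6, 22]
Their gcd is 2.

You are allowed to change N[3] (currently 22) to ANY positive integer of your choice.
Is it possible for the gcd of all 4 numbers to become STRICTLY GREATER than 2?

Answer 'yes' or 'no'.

Answer: no

Derivation:
Current gcd = 2
gcd of all OTHER numbers (without N[3]=22): gcd([14, 18, 6]) = 2
The new gcd after any change is gcd(2, new_value).
This can be at most 2.
Since 2 = old gcd 2, the gcd can only stay the same or decrease.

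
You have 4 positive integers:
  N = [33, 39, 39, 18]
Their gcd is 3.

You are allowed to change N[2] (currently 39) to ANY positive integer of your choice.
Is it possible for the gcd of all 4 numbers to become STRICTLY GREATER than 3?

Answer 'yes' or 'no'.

Answer: no

Derivation:
Current gcd = 3
gcd of all OTHER numbers (without N[2]=39): gcd([33, 39, 18]) = 3
The new gcd after any change is gcd(3, new_value).
This can be at most 3.
Since 3 = old gcd 3, the gcd can only stay the same or decrease.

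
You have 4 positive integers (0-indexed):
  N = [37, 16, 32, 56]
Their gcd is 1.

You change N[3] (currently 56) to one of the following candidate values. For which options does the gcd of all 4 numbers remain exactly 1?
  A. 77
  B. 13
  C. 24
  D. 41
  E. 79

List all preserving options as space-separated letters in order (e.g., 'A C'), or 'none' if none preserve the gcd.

Answer: A B C D E

Derivation:
Old gcd = 1; gcd of others (without N[3]) = 1
New gcd for candidate v: gcd(1, v). Preserves old gcd iff gcd(1, v) = 1.
  Option A: v=77, gcd(1,77)=1 -> preserves
  Option B: v=13, gcd(1,13)=1 -> preserves
  Option C: v=24, gcd(1,24)=1 -> preserves
  Option D: v=41, gcd(1,41)=1 -> preserves
  Option E: v=79, gcd(1,79)=1 -> preserves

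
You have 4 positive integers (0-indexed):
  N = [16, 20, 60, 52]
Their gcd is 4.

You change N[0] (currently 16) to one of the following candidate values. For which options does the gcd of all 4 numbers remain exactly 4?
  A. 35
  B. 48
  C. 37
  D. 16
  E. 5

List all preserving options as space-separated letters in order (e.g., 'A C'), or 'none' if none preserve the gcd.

Answer: B D

Derivation:
Old gcd = 4; gcd of others (without N[0]) = 4
New gcd for candidate v: gcd(4, v). Preserves old gcd iff gcd(4, v) = 4.
  Option A: v=35, gcd(4,35)=1 -> changes
  Option B: v=48, gcd(4,48)=4 -> preserves
  Option C: v=37, gcd(4,37)=1 -> changes
  Option D: v=16, gcd(4,16)=4 -> preserves
  Option E: v=5, gcd(4,5)=1 -> changes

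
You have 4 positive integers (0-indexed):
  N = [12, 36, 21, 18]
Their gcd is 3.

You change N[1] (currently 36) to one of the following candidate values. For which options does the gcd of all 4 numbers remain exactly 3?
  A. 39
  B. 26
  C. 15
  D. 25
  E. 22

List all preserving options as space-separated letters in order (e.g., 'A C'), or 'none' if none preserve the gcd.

Answer: A C

Derivation:
Old gcd = 3; gcd of others (without N[1]) = 3
New gcd for candidate v: gcd(3, v). Preserves old gcd iff gcd(3, v) = 3.
  Option A: v=39, gcd(3,39)=3 -> preserves
  Option B: v=26, gcd(3,26)=1 -> changes
  Option C: v=15, gcd(3,15)=3 -> preserves
  Option D: v=25, gcd(3,25)=1 -> changes
  Option E: v=22, gcd(3,22)=1 -> changes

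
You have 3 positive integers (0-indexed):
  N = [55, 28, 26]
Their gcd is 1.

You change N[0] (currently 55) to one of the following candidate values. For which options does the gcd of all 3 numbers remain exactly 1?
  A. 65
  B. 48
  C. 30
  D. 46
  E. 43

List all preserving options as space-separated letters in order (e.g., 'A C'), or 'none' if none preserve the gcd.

Answer: A E

Derivation:
Old gcd = 1; gcd of others (without N[0]) = 2
New gcd for candidate v: gcd(2, v). Preserves old gcd iff gcd(2, v) = 1.
  Option A: v=65, gcd(2,65)=1 -> preserves
  Option B: v=48, gcd(2,48)=2 -> changes
  Option C: v=30, gcd(2,30)=2 -> changes
  Option D: v=46, gcd(2,46)=2 -> changes
  Option E: v=43, gcd(2,43)=1 -> preserves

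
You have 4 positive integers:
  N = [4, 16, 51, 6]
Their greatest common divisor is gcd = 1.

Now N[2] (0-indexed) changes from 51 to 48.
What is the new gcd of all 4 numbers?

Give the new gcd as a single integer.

Answer: 2

Derivation:
Numbers: [4, 16, 51, 6], gcd = 1
Change: index 2, 51 -> 48
gcd of the OTHER numbers (without index 2): gcd([4, 16, 6]) = 2
New gcd = gcd(g_others, new_val) = gcd(2, 48) = 2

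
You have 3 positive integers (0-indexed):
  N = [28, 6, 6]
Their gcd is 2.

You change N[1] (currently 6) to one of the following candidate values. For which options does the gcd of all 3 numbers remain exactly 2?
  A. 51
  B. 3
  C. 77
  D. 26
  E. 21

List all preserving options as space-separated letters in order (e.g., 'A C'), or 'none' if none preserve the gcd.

Old gcd = 2; gcd of others (without N[1]) = 2
New gcd for candidate v: gcd(2, v). Preserves old gcd iff gcd(2, v) = 2.
  Option A: v=51, gcd(2,51)=1 -> changes
  Option B: v=3, gcd(2,3)=1 -> changes
  Option C: v=77, gcd(2,77)=1 -> changes
  Option D: v=26, gcd(2,26)=2 -> preserves
  Option E: v=21, gcd(2,21)=1 -> changes

Answer: D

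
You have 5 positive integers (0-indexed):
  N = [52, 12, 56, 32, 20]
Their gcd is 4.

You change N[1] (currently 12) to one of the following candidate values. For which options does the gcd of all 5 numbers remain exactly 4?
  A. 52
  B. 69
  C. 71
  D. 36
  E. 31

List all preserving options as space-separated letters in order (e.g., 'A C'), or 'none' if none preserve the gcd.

Answer: A D

Derivation:
Old gcd = 4; gcd of others (without N[1]) = 4
New gcd for candidate v: gcd(4, v). Preserves old gcd iff gcd(4, v) = 4.
  Option A: v=52, gcd(4,52)=4 -> preserves
  Option B: v=69, gcd(4,69)=1 -> changes
  Option C: v=71, gcd(4,71)=1 -> changes
  Option D: v=36, gcd(4,36)=4 -> preserves
  Option E: v=31, gcd(4,31)=1 -> changes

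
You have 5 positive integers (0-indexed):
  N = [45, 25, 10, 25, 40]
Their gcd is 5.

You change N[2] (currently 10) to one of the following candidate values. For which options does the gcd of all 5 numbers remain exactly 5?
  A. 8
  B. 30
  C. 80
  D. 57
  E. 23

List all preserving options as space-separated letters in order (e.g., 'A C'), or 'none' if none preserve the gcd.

Old gcd = 5; gcd of others (without N[2]) = 5
New gcd for candidate v: gcd(5, v). Preserves old gcd iff gcd(5, v) = 5.
  Option A: v=8, gcd(5,8)=1 -> changes
  Option B: v=30, gcd(5,30)=5 -> preserves
  Option C: v=80, gcd(5,80)=5 -> preserves
  Option D: v=57, gcd(5,57)=1 -> changes
  Option E: v=23, gcd(5,23)=1 -> changes

Answer: B C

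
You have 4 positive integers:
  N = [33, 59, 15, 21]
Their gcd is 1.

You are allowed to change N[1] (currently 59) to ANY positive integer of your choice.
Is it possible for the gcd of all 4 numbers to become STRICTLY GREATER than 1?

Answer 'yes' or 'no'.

Current gcd = 1
gcd of all OTHER numbers (without N[1]=59): gcd([33, 15, 21]) = 3
The new gcd after any change is gcd(3, new_value).
This can be at most 3.
Since 3 > old gcd 1, the gcd CAN increase (e.g., set N[1] = 3).

Answer: yes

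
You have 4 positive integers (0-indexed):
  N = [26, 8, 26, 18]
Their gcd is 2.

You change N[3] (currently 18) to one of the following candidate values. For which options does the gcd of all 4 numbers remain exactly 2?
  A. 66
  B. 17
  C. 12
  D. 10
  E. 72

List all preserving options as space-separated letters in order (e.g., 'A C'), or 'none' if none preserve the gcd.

Old gcd = 2; gcd of others (without N[3]) = 2
New gcd for candidate v: gcd(2, v). Preserves old gcd iff gcd(2, v) = 2.
  Option A: v=66, gcd(2,66)=2 -> preserves
  Option B: v=17, gcd(2,17)=1 -> changes
  Option C: v=12, gcd(2,12)=2 -> preserves
  Option D: v=10, gcd(2,10)=2 -> preserves
  Option E: v=72, gcd(2,72)=2 -> preserves

Answer: A C D E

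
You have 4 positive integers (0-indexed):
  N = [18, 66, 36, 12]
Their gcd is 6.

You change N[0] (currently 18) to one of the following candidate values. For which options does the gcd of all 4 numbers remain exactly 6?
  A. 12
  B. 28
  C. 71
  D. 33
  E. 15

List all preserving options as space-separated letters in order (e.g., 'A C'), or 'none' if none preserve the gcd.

Old gcd = 6; gcd of others (without N[0]) = 6
New gcd for candidate v: gcd(6, v). Preserves old gcd iff gcd(6, v) = 6.
  Option A: v=12, gcd(6,12)=6 -> preserves
  Option B: v=28, gcd(6,28)=2 -> changes
  Option C: v=71, gcd(6,71)=1 -> changes
  Option D: v=33, gcd(6,33)=3 -> changes
  Option E: v=15, gcd(6,15)=3 -> changes

Answer: A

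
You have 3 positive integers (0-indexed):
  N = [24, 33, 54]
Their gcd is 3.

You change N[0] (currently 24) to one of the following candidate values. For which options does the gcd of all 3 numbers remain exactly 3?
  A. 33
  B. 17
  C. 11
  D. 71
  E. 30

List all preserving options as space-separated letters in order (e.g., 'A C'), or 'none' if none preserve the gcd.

Old gcd = 3; gcd of others (without N[0]) = 3
New gcd for candidate v: gcd(3, v). Preserves old gcd iff gcd(3, v) = 3.
  Option A: v=33, gcd(3,33)=3 -> preserves
  Option B: v=17, gcd(3,17)=1 -> changes
  Option C: v=11, gcd(3,11)=1 -> changes
  Option D: v=71, gcd(3,71)=1 -> changes
  Option E: v=30, gcd(3,30)=3 -> preserves

Answer: A E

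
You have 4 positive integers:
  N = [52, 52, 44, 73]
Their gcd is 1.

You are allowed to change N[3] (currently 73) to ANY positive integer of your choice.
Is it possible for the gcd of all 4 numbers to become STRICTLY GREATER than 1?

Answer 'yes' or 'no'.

Current gcd = 1
gcd of all OTHER numbers (without N[3]=73): gcd([52, 52, 44]) = 4
The new gcd after any change is gcd(4, new_value).
This can be at most 4.
Since 4 > old gcd 1, the gcd CAN increase (e.g., set N[3] = 4).

Answer: yes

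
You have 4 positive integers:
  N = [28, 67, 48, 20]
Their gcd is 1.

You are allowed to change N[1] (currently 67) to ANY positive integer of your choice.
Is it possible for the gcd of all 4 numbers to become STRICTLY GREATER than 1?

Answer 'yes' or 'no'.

Current gcd = 1
gcd of all OTHER numbers (without N[1]=67): gcd([28, 48, 20]) = 4
The new gcd after any change is gcd(4, new_value).
This can be at most 4.
Since 4 > old gcd 1, the gcd CAN increase (e.g., set N[1] = 4).

Answer: yes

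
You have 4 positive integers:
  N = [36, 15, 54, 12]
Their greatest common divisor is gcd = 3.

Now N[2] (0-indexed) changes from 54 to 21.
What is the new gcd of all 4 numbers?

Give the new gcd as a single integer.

Numbers: [36, 15, 54, 12], gcd = 3
Change: index 2, 54 -> 21
gcd of the OTHER numbers (without index 2): gcd([36, 15, 12]) = 3
New gcd = gcd(g_others, new_val) = gcd(3, 21) = 3

Answer: 3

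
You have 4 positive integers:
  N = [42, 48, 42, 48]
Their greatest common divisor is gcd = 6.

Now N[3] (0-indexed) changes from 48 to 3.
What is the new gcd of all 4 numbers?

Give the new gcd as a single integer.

Answer: 3

Derivation:
Numbers: [42, 48, 42, 48], gcd = 6
Change: index 3, 48 -> 3
gcd of the OTHER numbers (without index 3): gcd([42, 48, 42]) = 6
New gcd = gcd(g_others, new_val) = gcd(6, 3) = 3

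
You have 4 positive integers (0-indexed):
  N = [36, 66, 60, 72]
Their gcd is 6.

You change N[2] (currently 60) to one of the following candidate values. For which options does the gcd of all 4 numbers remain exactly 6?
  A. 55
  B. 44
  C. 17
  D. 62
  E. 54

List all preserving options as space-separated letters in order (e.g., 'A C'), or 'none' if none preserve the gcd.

Old gcd = 6; gcd of others (without N[2]) = 6
New gcd for candidate v: gcd(6, v). Preserves old gcd iff gcd(6, v) = 6.
  Option A: v=55, gcd(6,55)=1 -> changes
  Option B: v=44, gcd(6,44)=2 -> changes
  Option C: v=17, gcd(6,17)=1 -> changes
  Option D: v=62, gcd(6,62)=2 -> changes
  Option E: v=54, gcd(6,54)=6 -> preserves

Answer: E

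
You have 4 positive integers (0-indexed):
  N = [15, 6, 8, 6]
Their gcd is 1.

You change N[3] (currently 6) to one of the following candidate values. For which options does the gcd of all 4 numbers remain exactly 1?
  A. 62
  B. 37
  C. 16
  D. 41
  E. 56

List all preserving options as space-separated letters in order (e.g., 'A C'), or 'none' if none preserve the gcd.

Answer: A B C D E

Derivation:
Old gcd = 1; gcd of others (without N[3]) = 1
New gcd for candidate v: gcd(1, v). Preserves old gcd iff gcd(1, v) = 1.
  Option A: v=62, gcd(1,62)=1 -> preserves
  Option B: v=37, gcd(1,37)=1 -> preserves
  Option C: v=16, gcd(1,16)=1 -> preserves
  Option D: v=41, gcd(1,41)=1 -> preserves
  Option E: v=56, gcd(1,56)=1 -> preserves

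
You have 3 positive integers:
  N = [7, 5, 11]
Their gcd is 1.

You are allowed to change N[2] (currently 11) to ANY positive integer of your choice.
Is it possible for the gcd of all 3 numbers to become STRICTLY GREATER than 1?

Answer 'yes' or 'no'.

Current gcd = 1
gcd of all OTHER numbers (without N[2]=11): gcd([7, 5]) = 1
The new gcd after any change is gcd(1, new_value).
This can be at most 1.
Since 1 = old gcd 1, the gcd can only stay the same or decrease.

Answer: no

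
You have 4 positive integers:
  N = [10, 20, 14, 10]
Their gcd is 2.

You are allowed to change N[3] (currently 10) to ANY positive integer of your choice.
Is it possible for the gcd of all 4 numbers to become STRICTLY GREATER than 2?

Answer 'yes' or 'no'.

Answer: no

Derivation:
Current gcd = 2
gcd of all OTHER numbers (without N[3]=10): gcd([10, 20, 14]) = 2
The new gcd after any change is gcd(2, new_value).
This can be at most 2.
Since 2 = old gcd 2, the gcd can only stay the same or decrease.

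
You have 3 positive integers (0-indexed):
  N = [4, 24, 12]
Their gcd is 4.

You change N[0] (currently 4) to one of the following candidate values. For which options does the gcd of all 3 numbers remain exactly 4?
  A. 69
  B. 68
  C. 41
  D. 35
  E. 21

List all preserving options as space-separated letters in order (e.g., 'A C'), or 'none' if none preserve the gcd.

Answer: B

Derivation:
Old gcd = 4; gcd of others (without N[0]) = 12
New gcd for candidate v: gcd(12, v). Preserves old gcd iff gcd(12, v) = 4.
  Option A: v=69, gcd(12,69)=3 -> changes
  Option B: v=68, gcd(12,68)=4 -> preserves
  Option C: v=41, gcd(12,41)=1 -> changes
  Option D: v=35, gcd(12,35)=1 -> changes
  Option E: v=21, gcd(12,21)=3 -> changes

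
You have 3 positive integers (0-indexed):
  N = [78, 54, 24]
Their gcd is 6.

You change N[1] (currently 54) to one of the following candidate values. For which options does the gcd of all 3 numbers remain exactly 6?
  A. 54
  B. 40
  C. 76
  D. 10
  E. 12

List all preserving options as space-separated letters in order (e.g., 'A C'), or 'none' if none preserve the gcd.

Answer: A E

Derivation:
Old gcd = 6; gcd of others (without N[1]) = 6
New gcd for candidate v: gcd(6, v). Preserves old gcd iff gcd(6, v) = 6.
  Option A: v=54, gcd(6,54)=6 -> preserves
  Option B: v=40, gcd(6,40)=2 -> changes
  Option C: v=76, gcd(6,76)=2 -> changes
  Option D: v=10, gcd(6,10)=2 -> changes
  Option E: v=12, gcd(6,12)=6 -> preserves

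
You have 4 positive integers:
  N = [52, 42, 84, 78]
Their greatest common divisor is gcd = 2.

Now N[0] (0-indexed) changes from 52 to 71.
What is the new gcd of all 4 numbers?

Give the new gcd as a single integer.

Answer: 1

Derivation:
Numbers: [52, 42, 84, 78], gcd = 2
Change: index 0, 52 -> 71
gcd of the OTHER numbers (without index 0): gcd([42, 84, 78]) = 6
New gcd = gcd(g_others, new_val) = gcd(6, 71) = 1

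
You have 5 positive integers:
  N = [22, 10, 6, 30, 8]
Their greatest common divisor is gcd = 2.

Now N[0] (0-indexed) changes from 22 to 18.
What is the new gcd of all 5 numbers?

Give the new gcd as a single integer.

Answer: 2

Derivation:
Numbers: [22, 10, 6, 30, 8], gcd = 2
Change: index 0, 22 -> 18
gcd of the OTHER numbers (without index 0): gcd([10, 6, 30, 8]) = 2
New gcd = gcd(g_others, new_val) = gcd(2, 18) = 2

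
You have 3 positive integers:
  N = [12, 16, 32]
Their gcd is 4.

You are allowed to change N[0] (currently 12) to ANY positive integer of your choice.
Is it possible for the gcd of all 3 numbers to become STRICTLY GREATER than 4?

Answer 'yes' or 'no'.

Current gcd = 4
gcd of all OTHER numbers (without N[0]=12): gcd([16, 32]) = 16
The new gcd after any change is gcd(16, new_value).
This can be at most 16.
Since 16 > old gcd 4, the gcd CAN increase (e.g., set N[0] = 16).

Answer: yes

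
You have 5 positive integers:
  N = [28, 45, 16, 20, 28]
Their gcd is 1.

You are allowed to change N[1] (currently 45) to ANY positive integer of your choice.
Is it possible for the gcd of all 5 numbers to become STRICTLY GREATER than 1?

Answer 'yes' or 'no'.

Answer: yes

Derivation:
Current gcd = 1
gcd of all OTHER numbers (without N[1]=45): gcd([28, 16, 20, 28]) = 4
The new gcd after any change is gcd(4, new_value).
This can be at most 4.
Since 4 > old gcd 1, the gcd CAN increase (e.g., set N[1] = 4).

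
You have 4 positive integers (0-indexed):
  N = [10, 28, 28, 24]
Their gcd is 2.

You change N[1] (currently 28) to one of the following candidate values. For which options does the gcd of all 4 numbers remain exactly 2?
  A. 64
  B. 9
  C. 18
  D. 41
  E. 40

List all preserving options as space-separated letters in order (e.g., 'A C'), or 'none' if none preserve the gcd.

Old gcd = 2; gcd of others (without N[1]) = 2
New gcd for candidate v: gcd(2, v). Preserves old gcd iff gcd(2, v) = 2.
  Option A: v=64, gcd(2,64)=2 -> preserves
  Option B: v=9, gcd(2,9)=1 -> changes
  Option C: v=18, gcd(2,18)=2 -> preserves
  Option D: v=41, gcd(2,41)=1 -> changes
  Option E: v=40, gcd(2,40)=2 -> preserves

Answer: A C E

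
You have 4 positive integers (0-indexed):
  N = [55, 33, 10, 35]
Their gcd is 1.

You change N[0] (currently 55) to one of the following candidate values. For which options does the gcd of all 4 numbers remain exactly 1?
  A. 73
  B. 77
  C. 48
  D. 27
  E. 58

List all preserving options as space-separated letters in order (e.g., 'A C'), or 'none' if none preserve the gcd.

Old gcd = 1; gcd of others (without N[0]) = 1
New gcd for candidate v: gcd(1, v). Preserves old gcd iff gcd(1, v) = 1.
  Option A: v=73, gcd(1,73)=1 -> preserves
  Option B: v=77, gcd(1,77)=1 -> preserves
  Option C: v=48, gcd(1,48)=1 -> preserves
  Option D: v=27, gcd(1,27)=1 -> preserves
  Option E: v=58, gcd(1,58)=1 -> preserves

Answer: A B C D E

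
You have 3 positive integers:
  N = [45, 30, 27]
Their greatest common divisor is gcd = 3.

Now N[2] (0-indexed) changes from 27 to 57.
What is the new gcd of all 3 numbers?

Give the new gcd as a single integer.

Numbers: [45, 30, 27], gcd = 3
Change: index 2, 27 -> 57
gcd of the OTHER numbers (without index 2): gcd([45, 30]) = 15
New gcd = gcd(g_others, new_val) = gcd(15, 57) = 3

Answer: 3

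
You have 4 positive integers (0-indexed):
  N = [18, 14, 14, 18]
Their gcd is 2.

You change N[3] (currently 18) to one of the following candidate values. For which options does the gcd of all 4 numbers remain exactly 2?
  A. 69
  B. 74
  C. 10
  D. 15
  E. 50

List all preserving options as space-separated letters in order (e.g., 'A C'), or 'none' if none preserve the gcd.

Answer: B C E

Derivation:
Old gcd = 2; gcd of others (without N[3]) = 2
New gcd for candidate v: gcd(2, v). Preserves old gcd iff gcd(2, v) = 2.
  Option A: v=69, gcd(2,69)=1 -> changes
  Option B: v=74, gcd(2,74)=2 -> preserves
  Option C: v=10, gcd(2,10)=2 -> preserves
  Option D: v=15, gcd(2,15)=1 -> changes
  Option E: v=50, gcd(2,50)=2 -> preserves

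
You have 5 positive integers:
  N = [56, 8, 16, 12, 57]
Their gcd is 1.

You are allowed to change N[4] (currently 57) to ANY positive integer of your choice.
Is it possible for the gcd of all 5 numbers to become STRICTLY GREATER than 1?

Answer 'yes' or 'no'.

Current gcd = 1
gcd of all OTHER numbers (without N[4]=57): gcd([56, 8, 16, 12]) = 4
The new gcd after any change is gcd(4, new_value).
This can be at most 4.
Since 4 > old gcd 1, the gcd CAN increase (e.g., set N[4] = 4).

Answer: yes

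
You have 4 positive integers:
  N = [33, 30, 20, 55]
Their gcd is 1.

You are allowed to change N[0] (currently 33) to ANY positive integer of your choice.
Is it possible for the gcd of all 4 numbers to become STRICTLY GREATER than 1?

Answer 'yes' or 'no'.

Answer: yes

Derivation:
Current gcd = 1
gcd of all OTHER numbers (without N[0]=33): gcd([30, 20, 55]) = 5
The new gcd after any change is gcd(5, new_value).
This can be at most 5.
Since 5 > old gcd 1, the gcd CAN increase (e.g., set N[0] = 5).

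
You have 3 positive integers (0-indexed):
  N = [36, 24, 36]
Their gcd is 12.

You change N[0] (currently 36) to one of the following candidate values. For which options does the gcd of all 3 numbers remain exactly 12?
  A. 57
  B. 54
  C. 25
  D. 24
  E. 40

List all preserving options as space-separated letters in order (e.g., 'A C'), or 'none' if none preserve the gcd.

Old gcd = 12; gcd of others (without N[0]) = 12
New gcd for candidate v: gcd(12, v). Preserves old gcd iff gcd(12, v) = 12.
  Option A: v=57, gcd(12,57)=3 -> changes
  Option B: v=54, gcd(12,54)=6 -> changes
  Option C: v=25, gcd(12,25)=1 -> changes
  Option D: v=24, gcd(12,24)=12 -> preserves
  Option E: v=40, gcd(12,40)=4 -> changes

Answer: D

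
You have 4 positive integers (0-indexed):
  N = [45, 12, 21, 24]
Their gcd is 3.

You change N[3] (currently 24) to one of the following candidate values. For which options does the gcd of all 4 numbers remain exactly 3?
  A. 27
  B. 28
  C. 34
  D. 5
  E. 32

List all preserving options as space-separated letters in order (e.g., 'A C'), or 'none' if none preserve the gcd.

Old gcd = 3; gcd of others (without N[3]) = 3
New gcd for candidate v: gcd(3, v). Preserves old gcd iff gcd(3, v) = 3.
  Option A: v=27, gcd(3,27)=3 -> preserves
  Option B: v=28, gcd(3,28)=1 -> changes
  Option C: v=34, gcd(3,34)=1 -> changes
  Option D: v=5, gcd(3,5)=1 -> changes
  Option E: v=32, gcd(3,32)=1 -> changes

Answer: A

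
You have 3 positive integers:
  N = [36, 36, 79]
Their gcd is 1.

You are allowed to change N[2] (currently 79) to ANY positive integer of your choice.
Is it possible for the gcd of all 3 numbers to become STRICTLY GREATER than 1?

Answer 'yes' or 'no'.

Answer: yes

Derivation:
Current gcd = 1
gcd of all OTHER numbers (without N[2]=79): gcd([36, 36]) = 36
The new gcd after any change is gcd(36, new_value).
This can be at most 36.
Since 36 > old gcd 1, the gcd CAN increase (e.g., set N[2] = 36).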